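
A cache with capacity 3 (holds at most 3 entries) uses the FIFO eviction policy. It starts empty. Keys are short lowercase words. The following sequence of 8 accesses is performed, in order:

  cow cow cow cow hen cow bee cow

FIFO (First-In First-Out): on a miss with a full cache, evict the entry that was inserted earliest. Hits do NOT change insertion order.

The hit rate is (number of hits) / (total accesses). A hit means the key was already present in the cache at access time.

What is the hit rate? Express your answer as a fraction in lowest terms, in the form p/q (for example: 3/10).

FIFO simulation (capacity=3):
  1. access cow: MISS. Cache (old->new): [cow]
  2. access cow: HIT. Cache (old->new): [cow]
  3. access cow: HIT. Cache (old->new): [cow]
  4. access cow: HIT. Cache (old->new): [cow]
  5. access hen: MISS. Cache (old->new): [cow hen]
  6. access cow: HIT. Cache (old->new): [cow hen]
  7. access bee: MISS. Cache (old->new): [cow hen bee]
  8. access cow: HIT. Cache (old->new): [cow hen bee]
Total: 5 hits, 3 misses, 0 evictions

Hit rate = 5/8

Answer: 5/8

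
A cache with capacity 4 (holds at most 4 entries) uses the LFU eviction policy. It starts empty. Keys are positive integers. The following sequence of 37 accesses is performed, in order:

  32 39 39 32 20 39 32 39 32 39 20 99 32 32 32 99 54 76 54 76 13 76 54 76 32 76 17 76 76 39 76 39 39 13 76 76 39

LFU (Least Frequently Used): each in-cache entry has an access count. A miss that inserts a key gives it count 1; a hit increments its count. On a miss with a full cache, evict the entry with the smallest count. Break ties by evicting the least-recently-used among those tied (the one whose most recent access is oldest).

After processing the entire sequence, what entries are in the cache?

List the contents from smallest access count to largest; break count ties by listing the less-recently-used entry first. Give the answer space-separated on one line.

Answer: 13 76 32 39

Derivation:
LFU simulation (capacity=4):
  1. access 32: MISS. Cache: [32(c=1)]
  2. access 39: MISS. Cache: [32(c=1) 39(c=1)]
  3. access 39: HIT, count now 2. Cache: [32(c=1) 39(c=2)]
  4. access 32: HIT, count now 2. Cache: [39(c=2) 32(c=2)]
  5. access 20: MISS. Cache: [20(c=1) 39(c=2) 32(c=2)]
  6. access 39: HIT, count now 3. Cache: [20(c=1) 32(c=2) 39(c=3)]
  7. access 32: HIT, count now 3. Cache: [20(c=1) 39(c=3) 32(c=3)]
  8. access 39: HIT, count now 4. Cache: [20(c=1) 32(c=3) 39(c=4)]
  9. access 32: HIT, count now 4. Cache: [20(c=1) 39(c=4) 32(c=4)]
  10. access 39: HIT, count now 5. Cache: [20(c=1) 32(c=4) 39(c=5)]
  11. access 20: HIT, count now 2. Cache: [20(c=2) 32(c=4) 39(c=5)]
  12. access 99: MISS. Cache: [99(c=1) 20(c=2) 32(c=4) 39(c=5)]
  13. access 32: HIT, count now 5. Cache: [99(c=1) 20(c=2) 39(c=5) 32(c=5)]
  14. access 32: HIT, count now 6. Cache: [99(c=1) 20(c=2) 39(c=5) 32(c=6)]
  15. access 32: HIT, count now 7. Cache: [99(c=1) 20(c=2) 39(c=5) 32(c=7)]
  16. access 99: HIT, count now 2. Cache: [20(c=2) 99(c=2) 39(c=5) 32(c=7)]
  17. access 54: MISS, evict 20(c=2). Cache: [54(c=1) 99(c=2) 39(c=5) 32(c=7)]
  18. access 76: MISS, evict 54(c=1). Cache: [76(c=1) 99(c=2) 39(c=5) 32(c=7)]
  19. access 54: MISS, evict 76(c=1). Cache: [54(c=1) 99(c=2) 39(c=5) 32(c=7)]
  20. access 76: MISS, evict 54(c=1). Cache: [76(c=1) 99(c=2) 39(c=5) 32(c=7)]
  21. access 13: MISS, evict 76(c=1). Cache: [13(c=1) 99(c=2) 39(c=5) 32(c=7)]
  22. access 76: MISS, evict 13(c=1). Cache: [76(c=1) 99(c=2) 39(c=5) 32(c=7)]
  23. access 54: MISS, evict 76(c=1). Cache: [54(c=1) 99(c=2) 39(c=5) 32(c=7)]
  24. access 76: MISS, evict 54(c=1). Cache: [76(c=1) 99(c=2) 39(c=5) 32(c=7)]
  25. access 32: HIT, count now 8. Cache: [76(c=1) 99(c=2) 39(c=5) 32(c=8)]
  26. access 76: HIT, count now 2. Cache: [99(c=2) 76(c=2) 39(c=5) 32(c=8)]
  27. access 17: MISS, evict 99(c=2). Cache: [17(c=1) 76(c=2) 39(c=5) 32(c=8)]
  28. access 76: HIT, count now 3. Cache: [17(c=1) 76(c=3) 39(c=5) 32(c=8)]
  29. access 76: HIT, count now 4. Cache: [17(c=1) 76(c=4) 39(c=5) 32(c=8)]
  30. access 39: HIT, count now 6. Cache: [17(c=1) 76(c=4) 39(c=6) 32(c=8)]
  31. access 76: HIT, count now 5. Cache: [17(c=1) 76(c=5) 39(c=6) 32(c=8)]
  32. access 39: HIT, count now 7. Cache: [17(c=1) 76(c=5) 39(c=7) 32(c=8)]
  33. access 39: HIT, count now 8. Cache: [17(c=1) 76(c=5) 32(c=8) 39(c=8)]
  34. access 13: MISS, evict 17(c=1). Cache: [13(c=1) 76(c=5) 32(c=8) 39(c=8)]
  35. access 76: HIT, count now 6. Cache: [13(c=1) 76(c=6) 32(c=8) 39(c=8)]
  36. access 76: HIT, count now 7. Cache: [13(c=1) 76(c=7) 32(c=8) 39(c=8)]
  37. access 39: HIT, count now 9. Cache: [13(c=1) 76(c=7) 32(c=8) 39(c=9)]
Total: 23 hits, 14 misses, 10 evictions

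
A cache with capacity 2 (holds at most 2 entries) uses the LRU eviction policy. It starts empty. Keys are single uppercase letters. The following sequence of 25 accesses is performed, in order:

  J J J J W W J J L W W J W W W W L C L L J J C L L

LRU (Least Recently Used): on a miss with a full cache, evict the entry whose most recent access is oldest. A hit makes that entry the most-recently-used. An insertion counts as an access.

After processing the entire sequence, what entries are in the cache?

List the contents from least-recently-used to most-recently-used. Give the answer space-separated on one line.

Answer: C L

Derivation:
LRU simulation (capacity=2):
  1. access J: MISS. Cache (LRU->MRU): [J]
  2. access J: HIT. Cache (LRU->MRU): [J]
  3. access J: HIT. Cache (LRU->MRU): [J]
  4. access J: HIT. Cache (LRU->MRU): [J]
  5. access W: MISS. Cache (LRU->MRU): [J W]
  6. access W: HIT. Cache (LRU->MRU): [J W]
  7. access J: HIT. Cache (LRU->MRU): [W J]
  8. access J: HIT. Cache (LRU->MRU): [W J]
  9. access L: MISS, evict W. Cache (LRU->MRU): [J L]
  10. access W: MISS, evict J. Cache (LRU->MRU): [L W]
  11. access W: HIT. Cache (LRU->MRU): [L W]
  12. access J: MISS, evict L. Cache (LRU->MRU): [W J]
  13. access W: HIT. Cache (LRU->MRU): [J W]
  14. access W: HIT. Cache (LRU->MRU): [J W]
  15. access W: HIT. Cache (LRU->MRU): [J W]
  16. access W: HIT. Cache (LRU->MRU): [J W]
  17. access L: MISS, evict J. Cache (LRU->MRU): [W L]
  18. access C: MISS, evict W. Cache (LRU->MRU): [L C]
  19. access L: HIT. Cache (LRU->MRU): [C L]
  20. access L: HIT. Cache (LRU->MRU): [C L]
  21. access J: MISS, evict C. Cache (LRU->MRU): [L J]
  22. access J: HIT. Cache (LRU->MRU): [L J]
  23. access C: MISS, evict L. Cache (LRU->MRU): [J C]
  24. access L: MISS, evict J. Cache (LRU->MRU): [C L]
  25. access L: HIT. Cache (LRU->MRU): [C L]
Total: 15 hits, 10 misses, 8 evictions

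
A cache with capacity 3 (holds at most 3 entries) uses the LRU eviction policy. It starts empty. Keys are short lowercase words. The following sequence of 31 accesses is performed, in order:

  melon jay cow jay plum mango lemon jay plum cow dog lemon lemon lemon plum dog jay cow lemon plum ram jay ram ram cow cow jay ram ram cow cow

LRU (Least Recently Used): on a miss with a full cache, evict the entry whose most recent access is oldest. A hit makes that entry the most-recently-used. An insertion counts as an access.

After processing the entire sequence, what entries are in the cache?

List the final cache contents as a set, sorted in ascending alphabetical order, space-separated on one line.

Answer: cow jay ram

Derivation:
LRU simulation (capacity=3):
  1. access melon: MISS. Cache (LRU->MRU): [melon]
  2. access jay: MISS. Cache (LRU->MRU): [melon jay]
  3. access cow: MISS. Cache (LRU->MRU): [melon jay cow]
  4. access jay: HIT. Cache (LRU->MRU): [melon cow jay]
  5. access plum: MISS, evict melon. Cache (LRU->MRU): [cow jay plum]
  6. access mango: MISS, evict cow. Cache (LRU->MRU): [jay plum mango]
  7. access lemon: MISS, evict jay. Cache (LRU->MRU): [plum mango lemon]
  8. access jay: MISS, evict plum. Cache (LRU->MRU): [mango lemon jay]
  9. access plum: MISS, evict mango. Cache (LRU->MRU): [lemon jay plum]
  10. access cow: MISS, evict lemon. Cache (LRU->MRU): [jay plum cow]
  11. access dog: MISS, evict jay. Cache (LRU->MRU): [plum cow dog]
  12. access lemon: MISS, evict plum. Cache (LRU->MRU): [cow dog lemon]
  13. access lemon: HIT. Cache (LRU->MRU): [cow dog lemon]
  14. access lemon: HIT. Cache (LRU->MRU): [cow dog lemon]
  15. access plum: MISS, evict cow. Cache (LRU->MRU): [dog lemon plum]
  16. access dog: HIT. Cache (LRU->MRU): [lemon plum dog]
  17. access jay: MISS, evict lemon. Cache (LRU->MRU): [plum dog jay]
  18. access cow: MISS, evict plum. Cache (LRU->MRU): [dog jay cow]
  19. access lemon: MISS, evict dog. Cache (LRU->MRU): [jay cow lemon]
  20. access plum: MISS, evict jay. Cache (LRU->MRU): [cow lemon plum]
  21. access ram: MISS, evict cow. Cache (LRU->MRU): [lemon plum ram]
  22. access jay: MISS, evict lemon. Cache (LRU->MRU): [plum ram jay]
  23. access ram: HIT. Cache (LRU->MRU): [plum jay ram]
  24. access ram: HIT. Cache (LRU->MRU): [plum jay ram]
  25. access cow: MISS, evict plum. Cache (LRU->MRU): [jay ram cow]
  26. access cow: HIT. Cache (LRU->MRU): [jay ram cow]
  27. access jay: HIT. Cache (LRU->MRU): [ram cow jay]
  28. access ram: HIT. Cache (LRU->MRU): [cow jay ram]
  29. access ram: HIT. Cache (LRU->MRU): [cow jay ram]
  30. access cow: HIT. Cache (LRU->MRU): [jay ram cow]
  31. access cow: HIT. Cache (LRU->MRU): [jay ram cow]
Total: 12 hits, 19 misses, 16 evictions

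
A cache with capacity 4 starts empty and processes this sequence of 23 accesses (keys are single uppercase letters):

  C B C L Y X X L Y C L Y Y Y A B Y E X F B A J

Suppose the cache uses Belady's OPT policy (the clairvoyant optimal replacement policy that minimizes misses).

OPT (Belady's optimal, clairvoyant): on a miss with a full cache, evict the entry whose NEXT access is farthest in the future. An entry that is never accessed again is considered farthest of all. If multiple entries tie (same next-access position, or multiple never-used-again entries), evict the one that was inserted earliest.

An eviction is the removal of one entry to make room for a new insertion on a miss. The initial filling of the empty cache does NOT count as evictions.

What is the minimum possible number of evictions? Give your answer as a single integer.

OPT (Belady) simulation (capacity=4):
  1. access C: MISS. Cache: [C]
  2. access B: MISS. Cache: [C B]
  3. access C: HIT. Next use of C: step 10. Cache: [C B]
  4. access L: MISS. Cache: [C B L]
  5. access Y: MISS. Cache: [C B L Y]
  6. access X: MISS, evict B (next use: step 16). Cache: [C L Y X]
  7. access X: HIT. Next use of X: step 19. Cache: [C L Y X]
  8. access L: HIT. Next use of L: step 11. Cache: [C L Y X]
  9. access Y: HIT. Next use of Y: step 12. Cache: [C L Y X]
  10. access C: HIT. Next use of C: never. Cache: [C L Y X]
  11. access L: HIT. Next use of L: never. Cache: [C L Y X]
  12. access Y: HIT. Next use of Y: step 13. Cache: [C L Y X]
  13. access Y: HIT. Next use of Y: step 14. Cache: [C L Y X]
  14. access Y: HIT. Next use of Y: step 17. Cache: [C L Y X]
  15. access A: MISS, evict C (next use: never). Cache: [L Y X A]
  16. access B: MISS, evict L (next use: never). Cache: [Y X A B]
  17. access Y: HIT. Next use of Y: never. Cache: [Y X A B]
  18. access E: MISS, evict Y (next use: never). Cache: [X A B E]
  19. access X: HIT. Next use of X: never. Cache: [X A B E]
  20. access F: MISS, evict X (next use: never). Cache: [A B E F]
  21. access B: HIT. Next use of B: never. Cache: [A B E F]
  22. access A: HIT. Next use of A: never. Cache: [A B E F]
  23. access J: MISS, evict A (next use: never). Cache: [B E F J]
Total: 13 hits, 10 misses, 6 evictions

Answer: 6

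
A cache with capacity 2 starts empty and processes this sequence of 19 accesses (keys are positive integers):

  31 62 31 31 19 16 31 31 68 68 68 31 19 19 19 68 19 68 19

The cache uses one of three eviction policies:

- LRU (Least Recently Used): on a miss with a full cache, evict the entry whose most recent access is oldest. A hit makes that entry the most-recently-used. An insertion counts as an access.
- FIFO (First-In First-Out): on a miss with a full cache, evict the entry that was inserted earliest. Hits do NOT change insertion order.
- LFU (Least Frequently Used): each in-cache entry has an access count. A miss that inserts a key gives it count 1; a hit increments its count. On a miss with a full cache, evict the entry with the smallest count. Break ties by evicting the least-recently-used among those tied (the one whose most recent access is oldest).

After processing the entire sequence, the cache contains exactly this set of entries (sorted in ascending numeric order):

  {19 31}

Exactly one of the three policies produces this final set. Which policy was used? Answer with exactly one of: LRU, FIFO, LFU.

Answer: LFU

Derivation:
Simulating under each policy and comparing final sets:
  LRU: final set = {19 68} -> differs
  FIFO: final set = {19 68} -> differs
  LFU: final set = {19 31} -> MATCHES target
Only LFU produces the target set.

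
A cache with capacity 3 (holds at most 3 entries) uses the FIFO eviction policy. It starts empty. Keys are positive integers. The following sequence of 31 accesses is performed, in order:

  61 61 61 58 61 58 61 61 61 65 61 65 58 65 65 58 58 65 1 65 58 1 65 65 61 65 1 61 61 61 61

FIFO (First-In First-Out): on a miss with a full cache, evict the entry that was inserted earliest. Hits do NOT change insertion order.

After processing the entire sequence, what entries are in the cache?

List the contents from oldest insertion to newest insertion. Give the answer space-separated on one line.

Answer: 65 1 61

Derivation:
FIFO simulation (capacity=3):
  1. access 61: MISS. Cache (old->new): [61]
  2. access 61: HIT. Cache (old->new): [61]
  3. access 61: HIT. Cache (old->new): [61]
  4. access 58: MISS. Cache (old->new): [61 58]
  5. access 61: HIT. Cache (old->new): [61 58]
  6. access 58: HIT. Cache (old->new): [61 58]
  7. access 61: HIT. Cache (old->new): [61 58]
  8. access 61: HIT. Cache (old->new): [61 58]
  9. access 61: HIT. Cache (old->new): [61 58]
  10. access 65: MISS. Cache (old->new): [61 58 65]
  11. access 61: HIT. Cache (old->new): [61 58 65]
  12. access 65: HIT. Cache (old->new): [61 58 65]
  13. access 58: HIT. Cache (old->new): [61 58 65]
  14. access 65: HIT. Cache (old->new): [61 58 65]
  15. access 65: HIT. Cache (old->new): [61 58 65]
  16. access 58: HIT. Cache (old->new): [61 58 65]
  17. access 58: HIT. Cache (old->new): [61 58 65]
  18. access 65: HIT. Cache (old->new): [61 58 65]
  19. access 1: MISS, evict 61. Cache (old->new): [58 65 1]
  20. access 65: HIT. Cache (old->new): [58 65 1]
  21. access 58: HIT. Cache (old->new): [58 65 1]
  22. access 1: HIT. Cache (old->new): [58 65 1]
  23. access 65: HIT. Cache (old->new): [58 65 1]
  24. access 65: HIT. Cache (old->new): [58 65 1]
  25. access 61: MISS, evict 58. Cache (old->new): [65 1 61]
  26. access 65: HIT. Cache (old->new): [65 1 61]
  27. access 1: HIT. Cache (old->new): [65 1 61]
  28. access 61: HIT. Cache (old->new): [65 1 61]
  29. access 61: HIT. Cache (old->new): [65 1 61]
  30. access 61: HIT. Cache (old->new): [65 1 61]
  31. access 61: HIT. Cache (old->new): [65 1 61]
Total: 26 hits, 5 misses, 2 evictions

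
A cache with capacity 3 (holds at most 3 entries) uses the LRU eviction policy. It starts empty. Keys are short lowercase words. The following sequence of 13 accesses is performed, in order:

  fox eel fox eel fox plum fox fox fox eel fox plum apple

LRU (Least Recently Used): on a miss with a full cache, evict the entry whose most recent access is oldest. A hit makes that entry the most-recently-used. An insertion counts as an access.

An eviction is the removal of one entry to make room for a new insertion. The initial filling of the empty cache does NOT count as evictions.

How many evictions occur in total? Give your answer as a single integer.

LRU simulation (capacity=3):
  1. access fox: MISS. Cache (LRU->MRU): [fox]
  2. access eel: MISS. Cache (LRU->MRU): [fox eel]
  3. access fox: HIT. Cache (LRU->MRU): [eel fox]
  4. access eel: HIT. Cache (LRU->MRU): [fox eel]
  5. access fox: HIT. Cache (LRU->MRU): [eel fox]
  6. access plum: MISS. Cache (LRU->MRU): [eel fox plum]
  7. access fox: HIT. Cache (LRU->MRU): [eel plum fox]
  8. access fox: HIT. Cache (LRU->MRU): [eel plum fox]
  9. access fox: HIT. Cache (LRU->MRU): [eel plum fox]
  10. access eel: HIT. Cache (LRU->MRU): [plum fox eel]
  11. access fox: HIT. Cache (LRU->MRU): [plum eel fox]
  12. access plum: HIT. Cache (LRU->MRU): [eel fox plum]
  13. access apple: MISS, evict eel. Cache (LRU->MRU): [fox plum apple]
Total: 9 hits, 4 misses, 1 evictions

Answer: 1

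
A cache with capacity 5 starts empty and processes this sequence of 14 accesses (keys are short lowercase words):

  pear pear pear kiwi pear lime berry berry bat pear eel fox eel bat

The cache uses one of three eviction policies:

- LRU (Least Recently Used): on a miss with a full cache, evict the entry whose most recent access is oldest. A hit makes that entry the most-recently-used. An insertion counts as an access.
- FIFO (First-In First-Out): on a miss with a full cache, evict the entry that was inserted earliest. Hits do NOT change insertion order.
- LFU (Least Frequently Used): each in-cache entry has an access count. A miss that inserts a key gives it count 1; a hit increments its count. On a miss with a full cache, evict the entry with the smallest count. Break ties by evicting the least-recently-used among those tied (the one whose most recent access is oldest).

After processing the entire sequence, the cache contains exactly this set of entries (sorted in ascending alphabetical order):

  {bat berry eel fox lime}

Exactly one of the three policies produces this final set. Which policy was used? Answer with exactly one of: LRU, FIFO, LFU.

Answer: FIFO

Derivation:
Simulating under each policy and comparing final sets:
  LRU: final set = {bat berry eel fox pear} -> differs
  FIFO: final set = {bat berry eel fox lime} -> MATCHES target
  LFU: final set = {bat berry eel fox pear} -> differs
Only FIFO produces the target set.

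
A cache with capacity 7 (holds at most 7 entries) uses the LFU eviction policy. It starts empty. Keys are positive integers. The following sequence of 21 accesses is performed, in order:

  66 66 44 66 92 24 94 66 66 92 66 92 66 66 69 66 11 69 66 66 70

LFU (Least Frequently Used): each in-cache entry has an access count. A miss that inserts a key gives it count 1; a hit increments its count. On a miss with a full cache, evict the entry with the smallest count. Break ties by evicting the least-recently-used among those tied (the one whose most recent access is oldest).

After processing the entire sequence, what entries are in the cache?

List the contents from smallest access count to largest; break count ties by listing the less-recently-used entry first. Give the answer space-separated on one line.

Answer: 24 94 11 70 69 92 66

Derivation:
LFU simulation (capacity=7):
  1. access 66: MISS. Cache: [66(c=1)]
  2. access 66: HIT, count now 2. Cache: [66(c=2)]
  3. access 44: MISS. Cache: [44(c=1) 66(c=2)]
  4. access 66: HIT, count now 3. Cache: [44(c=1) 66(c=3)]
  5. access 92: MISS. Cache: [44(c=1) 92(c=1) 66(c=3)]
  6. access 24: MISS. Cache: [44(c=1) 92(c=1) 24(c=1) 66(c=3)]
  7. access 94: MISS. Cache: [44(c=1) 92(c=1) 24(c=1) 94(c=1) 66(c=3)]
  8. access 66: HIT, count now 4. Cache: [44(c=1) 92(c=1) 24(c=1) 94(c=1) 66(c=4)]
  9. access 66: HIT, count now 5. Cache: [44(c=1) 92(c=1) 24(c=1) 94(c=1) 66(c=5)]
  10. access 92: HIT, count now 2. Cache: [44(c=1) 24(c=1) 94(c=1) 92(c=2) 66(c=5)]
  11. access 66: HIT, count now 6. Cache: [44(c=1) 24(c=1) 94(c=1) 92(c=2) 66(c=6)]
  12. access 92: HIT, count now 3. Cache: [44(c=1) 24(c=1) 94(c=1) 92(c=3) 66(c=6)]
  13. access 66: HIT, count now 7. Cache: [44(c=1) 24(c=1) 94(c=1) 92(c=3) 66(c=7)]
  14. access 66: HIT, count now 8. Cache: [44(c=1) 24(c=1) 94(c=1) 92(c=3) 66(c=8)]
  15. access 69: MISS. Cache: [44(c=1) 24(c=1) 94(c=1) 69(c=1) 92(c=3) 66(c=8)]
  16. access 66: HIT, count now 9. Cache: [44(c=1) 24(c=1) 94(c=1) 69(c=1) 92(c=3) 66(c=9)]
  17. access 11: MISS. Cache: [44(c=1) 24(c=1) 94(c=1) 69(c=1) 11(c=1) 92(c=3) 66(c=9)]
  18. access 69: HIT, count now 2. Cache: [44(c=1) 24(c=1) 94(c=1) 11(c=1) 69(c=2) 92(c=3) 66(c=9)]
  19. access 66: HIT, count now 10. Cache: [44(c=1) 24(c=1) 94(c=1) 11(c=1) 69(c=2) 92(c=3) 66(c=10)]
  20. access 66: HIT, count now 11. Cache: [44(c=1) 24(c=1) 94(c=1) 11(c=1) 69(c=2) 92(c=3) 66(c=11)]
  21. access 70: MISS, evict 44(c=1). Cache: [24(c=1) 94(c=1) 11(c=1) 70(c=1) 69(c=2) 92(c=3) 66(c=11)]
Total: 13 hits, 8 misses, 1 evictions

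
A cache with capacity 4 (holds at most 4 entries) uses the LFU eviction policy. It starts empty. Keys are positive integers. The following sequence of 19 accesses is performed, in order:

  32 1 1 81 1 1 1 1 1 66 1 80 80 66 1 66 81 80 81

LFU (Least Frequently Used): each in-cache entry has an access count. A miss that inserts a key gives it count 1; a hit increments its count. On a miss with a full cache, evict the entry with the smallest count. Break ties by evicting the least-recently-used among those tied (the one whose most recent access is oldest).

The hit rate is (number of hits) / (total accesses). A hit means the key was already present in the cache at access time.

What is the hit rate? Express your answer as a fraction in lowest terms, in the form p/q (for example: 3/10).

LFU simulation (capacity=4):
  1. access 32: MISS. Cache: [32(c=1)]
  2. access 1: MISS. Cache: [32(c=1) 1(c=1)]
  3. access 1: HIT, count now 2. Cache: [32(c=1) 1(c=2)]
  4. access 81: MISS. Cache: [32(c=1) 81(c=1) 1(c=2)]
  5. access 1: HIT, count now 3. Cache: [32(c=1) 81(c=1) 1(c=3)]
  6. access 1: HIT, count now 4. Cache: [32(c=1) 81(c=1) 1(c=4)]
  7. access 1: HIT, count now 5. Cache: [32(c=1) 81(c=1) 1(c=5)]
  8. access 1: HIT, count now 6. Cache: [32(c=1) 81(c=1) 1(c=6)]
  9. access 1: HIT, count now 7. Cache: [32(c=1) 81(c=1) 1(c=7)]
  10. access 66: MISS. Cache: [32(c=1) 81(c=1) 66(c=1) 1(c=7)]
  11. access 1: HIT, count now 8. Cache: [32(c=1) 81(c=1) 66(c=1) 1(c=8)]
  12. access 80: MISS, evict 32(c=1). Cache: [81(c=1) 66(c=1) 80(c=1) 1(c=8)]
  13. access 80: HIT, count now 2. Cache: [81(c=1) 66(c=1) 80(c=2) 1(c=8)]
  14. access 66: HIT, count now 2. Cache: [81(c=1) 80(c=2) 66(c=2) 1(c=8)]
  15. access 1: HIT, count now 9. Cache: [81(c=1) 80(c=2) 66(c=2) 1(c=9)]
  16. access 66: HIT, count now 3. Cache: [81(c=1) 80(c=2) 66(c=3) 1(c=9)]
  17. access 81: HIT, count now 2. Cache: [80(c=2) 81(c=2) 66(c=3) 1(c=9)]
  18. access 80: HIT, count now 3. Cache: [81(c=2) 66(c=3) 80(c=3) 1(c=9)]
  19. access 81: HIT, count now 3. Cache: [66(c=3) 80(c=3) 81(c=3) 1(c=9)]
Total: 14 hits, 5 misses, 1 evictions

Hit rate = 14/19

Answer: 14/19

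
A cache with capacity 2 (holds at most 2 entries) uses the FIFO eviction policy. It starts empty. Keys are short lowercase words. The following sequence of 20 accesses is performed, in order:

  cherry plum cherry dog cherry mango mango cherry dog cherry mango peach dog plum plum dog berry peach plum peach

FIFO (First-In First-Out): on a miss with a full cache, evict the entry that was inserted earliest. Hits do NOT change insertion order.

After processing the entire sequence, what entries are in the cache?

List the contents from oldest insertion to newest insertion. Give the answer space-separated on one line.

FIFO simulation (capacity=2):
  1. access cherry: MISS. Cache (old->new): [cherry]
  2. access plum: MISS. Cache (old->new): [cherry plum]
  3. access cherry: HIT. Cache (old->new): [cherry plum]
  4. access dog: MISS, evict cherry. Cache (old->new): [plum dog]
  5. access cherry: MISS, evict plum. Cache (old->new): [dog cherry]
  6. access mango: MISS, evict dog. Cache (old->new): [cherry mango]
  7. access mango: HIT. Cache (old->new): [cherry mango]
  8. access cherry: HIT. Cache (old->new): [cherry mango]
  9. access dog: MISS, evict cherry. Cache (old->new): [mango dog]
  10. access cherry: MISS, evict mango. Cache (old->new): [dog cherry]
  11. access mango: MISS, evict dog. Cache (old->new): [cherry mango]
  12. access peach: MISS, evict cherry. Cache (old->new): [mango peach]
  13. access dog: MISS, evict mango. Cache (old->new): [peach dog]
  14. access plum: MISS, evict peach. Cache (old->new): [dog plum]
  15. access plum: HIT. Cache (old->new): [dog plum]
  16. access dog: HIT. Cache (old->new): [dog plum]
  17. access berry: MISS, evict dog. Cache (old->new): [plum berry]
  18. access peach: MISS, evict plum. Cache (old->new): [berry peach]
  19. access plum: MISS, evict berry. Cache (old->new): [peach plum]
  20. access peach: HIT. Cache (old->new): [peach plum]
Total: 6 hits, 14 misses, 12 evictions

Answer: peach plum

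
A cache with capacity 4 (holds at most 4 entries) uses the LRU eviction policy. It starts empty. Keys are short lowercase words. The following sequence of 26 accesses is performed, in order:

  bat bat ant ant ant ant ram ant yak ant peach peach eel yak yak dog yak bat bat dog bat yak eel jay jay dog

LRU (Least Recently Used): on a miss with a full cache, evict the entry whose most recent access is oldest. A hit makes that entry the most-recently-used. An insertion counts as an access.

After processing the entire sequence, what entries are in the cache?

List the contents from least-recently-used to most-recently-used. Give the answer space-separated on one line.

Answer: yak eel jay dog

Derivation:
LRU simulation (capacity=4):
  1. access bat: MISS. Cache (LRU->MRU): [bat]
  2. access bat: HIT. Cache (LRU->MRU): [bat]
  3. access ant: MISS. Cache (LRU->MRU): [bat ant]
  4. access ant: HIT. Cache (LRU->MRU): [bat ant]
  5. access ant: HIT. Cache (LRU->MRU): [bat ant]
  6. access ant: HIT. Cache (LRU->MRU): [bat ant]
  7. access ram: MISS. Cache (LRU->MRU): [bat ant ram]
  8. access ant: HIT. Cache (LRU->MRU): [bat ram ant]
  9. access yak: MISS. Cache (LRU->MRU): [bat ram ant yak]
  10. access ant: HIT. Cache (LRU->MRU): [bat ram yak ant]
  11. access peach: MISS, evict bat. Cache (LRU->MRU): [ram yak ant peach]
  12. access peach: HIT. Cache (LRU->MRU): [ram yak ant peach]
  13. access eel: MISS, evict ram. Cache (LRU->MRU): [yak ant peach eel]
  14. access yak: HIT. Cache (LRU->MRU): [ant peach eel yak]
  15. access yak: HIT. Cache (LRU->MRU): [ant peach eel yak]
  16. access dog: MISS, evict ant. Cache (LRU->MRU): [peach eel yak dog]
  17. access yak: HIT. Cache (LRU->MRU): [peach eel dog yak]
  18. access bat: MISS, evict peach. Cache (LRU->MRU): [eel dog yak bat]
  19. access bat: HIT. Cache (LRU->MRU): [eel dog yak bat]
  20. access dog: HIT. Cache (LRU->MRU): [eel yak bat dog]
  21. access bat: HIT. Cache (LRU->MRU): [eel yak dog bat]
  22. access yak: HIT. Cache (LRU->MRU): [eel dog bat yak]
  23. access eel: HIT. Cache (LRU->MRU): [dog bat yak eel]
  24. access jay: MISS, evict dog. Cache (LRU->MRU): [bat yak eel jay]
  25. access jay: HIT. Cache (LRU->MRU): [bat yak eel jay]
  26. access dog: MISS, evict bat. Cache (LRU->MRU): [yak eel jay dog]
Total: 16 hits, 10 misses, 6 evictions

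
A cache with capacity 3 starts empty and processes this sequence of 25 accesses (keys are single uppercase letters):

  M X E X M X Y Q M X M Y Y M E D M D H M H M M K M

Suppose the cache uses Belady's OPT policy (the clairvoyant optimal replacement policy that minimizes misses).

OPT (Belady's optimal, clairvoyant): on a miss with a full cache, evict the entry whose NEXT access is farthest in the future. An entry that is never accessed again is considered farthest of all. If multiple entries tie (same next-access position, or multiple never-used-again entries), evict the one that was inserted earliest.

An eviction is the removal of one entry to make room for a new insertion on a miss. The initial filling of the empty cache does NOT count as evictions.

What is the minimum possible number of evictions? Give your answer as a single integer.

Answer: 7

Derivation:
OPT (Belady) simulation (capacity=3):
  1. access M: MISS. Cache: [M]
  2. access X: MISS. Cache: [M X]
  3. access E: MISS. Cache: [M X E]
  4. access X: HIT. Next use of X: step 6. Cache: [M X E]
  5. access M: HIT. Next use of M: step 9. Cache: [M X E]
  6. access X: HIT. Next use of X: step 10. Cache: [M X E]
  7. access Y: MISS, evict E (next use: step 15). Cache: [M X Y]
  8. access Q: MISS, evict Y (next use: step 12). Cache: [M X Q]
  9. access M: HIT. Next use of M: step 11. Cache: [M X Q]
  10. access X: HIT. Next use of X: never. Cache: [M X Q]
  11. access M: HIT. Next use of M: step 14. Cache: [M X Q]
  12. access Y: MISS, evict X (next use: never). Cache: [M Q Y]
  13. access Y: HIT. Next use of Y: never. Cache: [M Q Y]
  14. access M: HIT. Next use of M: step 17. Cache: [M Q Y]
  15. access E: MISS, evict Q (next use: never). Cache: [M Y E]
  16. access D: MISS, evict Y (next use: never). Cache: [M E D]
  17. access M: HIT. Next use of M: step 20. Cache: [M E D]
  18. access D: HIT. Next use of D: never. Cache: [M E D]
  19. access H: MISS, evict E (next use: never). Cache: [M D H]
  20. access M: HIT. Next use of M: step 22. Cache: [M D H]
  21. access H: HIT. Next use of H: never. Cache: [M D H]
  22. access M: HIT. Next use of M: step 23. Cache: [M D H]
  23. access M: HIT. Next use of M: step 25. Cache: [M D H]
  24. access K: MISS, evict D (next use: never). Cache: [M H K]
  25. access M: HIT. Next use of M: never. Cache: [M H K]
Total: 15 hits, 10 misses, 7 evictions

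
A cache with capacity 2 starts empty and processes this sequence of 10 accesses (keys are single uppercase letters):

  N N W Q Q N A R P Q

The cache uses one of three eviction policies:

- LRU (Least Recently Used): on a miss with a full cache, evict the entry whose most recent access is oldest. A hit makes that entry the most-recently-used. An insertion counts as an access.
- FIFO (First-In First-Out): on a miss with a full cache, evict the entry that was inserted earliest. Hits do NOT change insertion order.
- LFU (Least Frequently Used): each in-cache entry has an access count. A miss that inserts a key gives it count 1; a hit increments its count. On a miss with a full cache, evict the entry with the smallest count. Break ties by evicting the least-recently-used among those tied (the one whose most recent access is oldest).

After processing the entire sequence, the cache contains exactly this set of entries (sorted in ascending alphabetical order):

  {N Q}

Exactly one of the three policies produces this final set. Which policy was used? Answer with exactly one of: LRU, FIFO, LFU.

Answer: LFU

Derivation:
Simulating under each policy and comparing final sets:
  LRU: final set = {P Q} -> differs
  FIFO: final set = {P Q} -> differs
  LFU: final set = {N Q} -> MATCHES target
Only LFU produces the target set.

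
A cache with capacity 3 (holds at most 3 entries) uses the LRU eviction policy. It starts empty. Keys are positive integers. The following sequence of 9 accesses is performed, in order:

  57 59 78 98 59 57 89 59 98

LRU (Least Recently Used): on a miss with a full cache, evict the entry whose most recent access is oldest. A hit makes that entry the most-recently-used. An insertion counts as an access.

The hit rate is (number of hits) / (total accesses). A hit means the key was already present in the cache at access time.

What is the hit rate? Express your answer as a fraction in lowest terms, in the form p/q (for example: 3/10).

LRU simulation (capacity=3):
  1. access 57: MISS. Cache (LRU->MRU): [57]
  2. access 59: MISS. Cache (LRU->MRU): [57 59]
  3. access 78: MISS. Cache (LRU->MRU): [57 59 78]
  4. access 98: MISS, evict 57. Cache (LRU->MRU): [59 78 98]
  5. access 59: HIT. Cache (LRU->MRU): [78 98 59]
  6. access 57: MISS, evict 78. Cache (LRU->MRU): [98 59 57]
  7. access 89: MISS, evict 98. Cache (LRU->MRU): [59 57 89]
  8. access 59: HIT. Cache (LRU->MRU): [57 89 59]
  9. access 98: MISS, evict 57. Cache (LRU->MRU): [89 59 98]
Total: 2 hits, 7 misses, 4 evictions

Hit rate = 2/9

Answer: 2/9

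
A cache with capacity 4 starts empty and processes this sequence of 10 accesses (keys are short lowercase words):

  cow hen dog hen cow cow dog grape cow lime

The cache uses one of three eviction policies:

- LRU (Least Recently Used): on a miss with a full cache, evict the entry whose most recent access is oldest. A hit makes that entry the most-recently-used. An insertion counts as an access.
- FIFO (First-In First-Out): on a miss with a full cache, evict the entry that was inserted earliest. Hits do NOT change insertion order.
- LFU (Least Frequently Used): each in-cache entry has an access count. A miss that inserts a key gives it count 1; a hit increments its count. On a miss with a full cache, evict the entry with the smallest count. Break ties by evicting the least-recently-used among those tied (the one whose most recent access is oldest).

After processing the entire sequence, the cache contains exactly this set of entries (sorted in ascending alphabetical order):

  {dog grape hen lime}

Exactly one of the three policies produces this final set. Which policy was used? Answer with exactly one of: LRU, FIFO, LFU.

Answer: FIFO

Derivation:
Simulating under each policy and comparing final sets:
  LRU: final set = {cow dog grape lime} -> differs
  FIFO: final set = {dog grape hen lime} -> MATCHES target
  LFU: final set = {cow dog hen lime} -> differs
Only FIFO produces the target set.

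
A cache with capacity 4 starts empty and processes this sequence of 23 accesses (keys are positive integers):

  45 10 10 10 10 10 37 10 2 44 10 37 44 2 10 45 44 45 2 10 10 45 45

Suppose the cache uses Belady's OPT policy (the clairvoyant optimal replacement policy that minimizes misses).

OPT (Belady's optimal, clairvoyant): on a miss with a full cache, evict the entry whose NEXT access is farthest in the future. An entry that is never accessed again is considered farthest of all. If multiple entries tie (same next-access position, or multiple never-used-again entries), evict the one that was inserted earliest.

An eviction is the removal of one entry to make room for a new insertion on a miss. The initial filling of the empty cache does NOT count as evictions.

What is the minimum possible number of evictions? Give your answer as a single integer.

Answer: 2

Derivation:
OPT (Belady) simulation (capacity=4):
  1. access 45: MISS. Cache: [45]
  2. access 10: MISS. Cache: [45 10]
  3. access 10: HIT. Next use of 10: step 4. Cache: [45 10]
  4. access 10: HIT. Next use of 10: step 5. Cache: [45 10]
  5. access 10: HIT. Next use of 10: step 6. Cache: [45 10]
  6. access 10: HIT. Next use of 10: step 8. Cache: [45 10]
  7. access 37: MISS. Cache: [45 10 37]
  8. access 10: HIT. Next use of 10: step 11. Cache: [45 10 37]
  9. access 2: MISS. Cache: [45 10 37 2]
  10. access 44: MISS, evict 45 (next use: step 16). Cache: [10 37 2 44]
  11. access 10: HIT. Next use of 10: step 15. Cache: [10 37 2 44]
  12. access 37: HIT. Next use of 37: never. Cache: [10 37 2 44]
  13. access 44: HIT. Next use of 44: step 17. Cache: [10 37 2 44]
  14. access 2: HIT. Next use of 2: step 19. Cache: [10 37 2 44]
  15. access 10: HIT. Next use of 10: step 20. Cache: [10 37 2 44]
  16. access 45: MISS, evict 37 (next use: never). Cache: [10 2 44 45]
  17. access 44: HIT. Next use of 44: never. Cache: [10 2 44 45]
  18. access 45: HIT. Next use of 45: step 22. Cache: [10 2 44 45]
  19. access 2: HIT. Next use of 2: never. Cache: [10 2 44 45]
  20. access 10: HIT. Next use of 10: step 21. Cache: [10 2 44 45]
  21. access 10: HIT. Next use of 10: never. Cache: [10 2 44 45]
  22. access 45: HIT. Next use of 45: step 23. Cache: [10 2 44 45]
  23. access 45: HIT. Next use of 45: never. Cache: [10 2 44 45]
Total: 17 hits, 6 misses, 2 evictions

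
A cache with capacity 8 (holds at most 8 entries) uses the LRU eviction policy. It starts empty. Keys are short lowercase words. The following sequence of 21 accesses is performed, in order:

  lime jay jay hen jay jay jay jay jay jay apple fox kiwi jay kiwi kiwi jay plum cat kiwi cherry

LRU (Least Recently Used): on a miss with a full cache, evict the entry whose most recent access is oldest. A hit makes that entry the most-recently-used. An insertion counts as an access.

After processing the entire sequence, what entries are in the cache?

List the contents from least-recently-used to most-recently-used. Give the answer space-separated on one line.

LRU simulation (capacity=8):
  1. access lime: MISS. Cache (LRU->MRU): [lime]
  2. access jay: MISS. Cache (LRU->MRU): [lime jay]
  3. access jay: HIT. Cache (LRU->MRU): [lime jay]
  4. access hen: MISS. Cache (LRU->MRU): [lime jay hen]
  5. access jay: HIT. Cache (LRU->MRU): [lime hen jay]
  6. access jay: HIT. Cache (LRU->MRU): [lime hen jay]
  7. access jay: HIT. Cache (LRU->MRU): [lime hen jay]
  8. access jay: HIT. Cache (LRU->MRU): [lime hen jay]
  9. access jay: HIT. Cache (LRU->MRU): [lime hen jay]
  10. access jay: HIT. Cache (LRU->MRU): [lime hen jay]
  11. access apple: MISS. Cache (LRU->MRU): [lime hen jay apple]
  12. access fox: MISS. Cache (LRU->MRU): [lime hen jay apple fox]
  13. access kiwi: MISS. Cache (LRU->MRU): [lime hen jay apple fox kiwi]
  14. access jay: HIT. Cache (LRU->MRU): [lime hen apple fox kiwi jay]
  15. access kiwi: HIT. Cache (LRU->MRU): [lime hen apple fox jay kiwi]
  16. access kiwi: HIT. Cache (LRU->MRU): [lime hen apple fox jay kiwi]
  17. access jay: HIT. Cache (LRU->MRU): [lime hen apple fox kiwi jay]
  18. access plum: MISS. Cache (LRU->MRU): [lime hen apple fox kiwi jay plum]
  19. access cat: MISS. Cache (LRU->MRU): [lime hen apple fox kiwi jay plum cat]
  20. access kiwi: HIT. Cache (LRU->MRU): [lime hen apple fox jay plum cat kiwi]
  21. access cherry: MISS, evict lime. Cache (LRU->MRU): [hen apple fox jay plum cat kiwi cherry]
Total: 12 hits, 9 misses, 1 evictions

Answer: hen apple fox jay plum cat kiwi cherry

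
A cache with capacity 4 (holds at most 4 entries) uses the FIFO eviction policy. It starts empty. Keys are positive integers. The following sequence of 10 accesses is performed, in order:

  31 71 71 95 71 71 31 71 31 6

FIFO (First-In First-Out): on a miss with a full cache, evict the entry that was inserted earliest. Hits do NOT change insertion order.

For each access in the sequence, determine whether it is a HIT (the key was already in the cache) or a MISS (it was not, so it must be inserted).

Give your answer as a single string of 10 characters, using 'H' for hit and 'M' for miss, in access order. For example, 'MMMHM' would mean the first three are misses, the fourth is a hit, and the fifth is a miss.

Answer: MMHMHHHHHM

Derivation:
FIFO simulation (capacity=4):
  1. access 31: MISS. Cache (old->new): [31]
  2. access 71: MISS. Cache (old->new): [31 71]
  3. access 71: HIT. Cache (old->new): [31 71]
  4. access 95: MISS. Cache (old->new): [31 71 95]
  5. access 71: HIT. Cache (old->new): [31 71 95]
  6. access 71: HIT. Cache (old->new): [31 71 95]
  7. access 31: HIT. Cache (old->new): [31 71 95]
  8. access 71: HIT. Cache (old->new): [31 71 95]
  9. access 31: HIT. Cache (old->new): [31 71 95]
  10. access 6: MISS. Cache (old->new): [31 71 95 6]
Total: 6 hits, 4 misses, 0 evictions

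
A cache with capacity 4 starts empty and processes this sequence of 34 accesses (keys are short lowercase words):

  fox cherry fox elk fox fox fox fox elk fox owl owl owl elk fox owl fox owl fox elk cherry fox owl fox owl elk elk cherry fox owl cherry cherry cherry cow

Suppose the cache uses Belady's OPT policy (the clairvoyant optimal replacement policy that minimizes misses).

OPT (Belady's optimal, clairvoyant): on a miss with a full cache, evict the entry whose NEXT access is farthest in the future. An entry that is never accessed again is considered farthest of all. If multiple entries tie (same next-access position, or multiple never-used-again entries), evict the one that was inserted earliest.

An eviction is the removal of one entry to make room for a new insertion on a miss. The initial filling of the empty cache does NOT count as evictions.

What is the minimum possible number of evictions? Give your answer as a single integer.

OPT (Belady) simulation (capacity=4):
  1. access fox: MISS. Cache: [fox]
  2. access cherry: MISS. Cache: [fox cherry]
  3. access fox: HIT. Next use of fox: step 5. Cache: [fox cherry]
  4. access elk: MISS. Cache: [fox cherry elk]
  5. access fox: HIT. Next use of fox: step 6. Cache: [fox cherry elk]
  6. access fox: HIT. Next use of fox: step 7. Cache: [fox cherry elk]
  7. access fox: HIT. Next use of fox: step 8. Cache: [fox cherry elk]
  8. access fox: HIT. Next use of fox: step 10. Cache: [fox cherry elk]
  9. access elk: HIT. Next use of elk: step 14. Cache: [fox cherry elk]
  10. access fox: HIT. Next use of fox: step 15. Cache: [fox cherry elk]
  11. access owl: MISS. Cache: [fox cherry elk owl]
  12. access owl: HIT. Next use of owl: step 13. Cache: [fox cherry elk owl]
  13. access owl: HIT. Next use of owl: step 16. Cache: [fox cherry elk owl]
  14. access elk: HIT. Next use of elk: step 20. Cache: [fox cherry elk owl]
  15. access fox: HIT. Next use of fox: step 17. Cache: [fox cherry elk owl]
  16. access owl: HIT. Next use of owl: step 18. Cache: [fox cherry elk owl]
  17. access fox: HIT. Next use of fox: step 19. Cache: [fox cherry elk owl]
  18. access owl: HIT. Next use of owl: step 23. Cache: [fox cherry elk owl]
  19. access fox: HIT. Next use of fox: step 22. Cache: [fox cherry elk owl]
  20. access elk: HIT. Next use of elk: step 26. Cache: [fox cherry elk owl]
  21. access cherry: HIT. Next use of cherry: step 28. Cache: [fox cherry elk owl]
  22. access fox: HIT. Next use of fox: step 24. Cache: [fox cherry elk owl]
  23. access owl: HIT. Next use of owl: step 25. Cache: [fox cherry elk owl]
  24. access fox: HIT. Next use of fox: step 29. Cache: [fox cherry elk owl]
  25. access owl: HIT. Next use of owl: step 30. Cache: [fox cherry elk owl]
  26. access elk: HIT. Next use of elk: step 27. Cache: [fox cherry elk owl]
  27. access elk: HIT. Next use of elk: never. Cache: [fox cherry elk owl]
  28. access cherry: HIT. Next use of cherry: step 31. Cache: [fox cherry elk owl]
  29. access fox: HIT. Next use of fox: never. Cache: [fox cherry elk owl]
  30. access owl: HIT. Next use of owl: never. Cache: [fox cherry elk owl]
  31. access cherry: HIT. Next use of cherry: step 32. Cache: [fox cherry elk owl]
  32. access cherry: HIT. Next use of cherry: step 33. Cache: [fox cherry elk owl]
  33. access cherry: HIT. Next use of cherry: never. Cache: [fox cherry elk owl]
  34. access cow: MISS, evict fox (next use: never). Cache: [cherry elk owl cow]
Total: 29 hits, 5 misses, 1 evictions

Answer: 1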